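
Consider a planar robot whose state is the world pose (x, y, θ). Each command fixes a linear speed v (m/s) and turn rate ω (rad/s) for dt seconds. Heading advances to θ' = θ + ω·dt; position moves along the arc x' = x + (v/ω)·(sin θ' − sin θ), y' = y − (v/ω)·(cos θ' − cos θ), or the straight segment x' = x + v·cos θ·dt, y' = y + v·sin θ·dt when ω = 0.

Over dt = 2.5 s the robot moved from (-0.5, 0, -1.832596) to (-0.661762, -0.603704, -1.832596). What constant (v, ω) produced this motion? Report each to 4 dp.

Δθ = -1.832596 − -1.832596 = 0.000000
ω = Δθ/dt = 0.000000/2.5 = 0.0000
ω = 0 → v = (Δx·cos θ + Δy·sin θ)/dt = 0.2500

v = 0.2500, ω = 0.0000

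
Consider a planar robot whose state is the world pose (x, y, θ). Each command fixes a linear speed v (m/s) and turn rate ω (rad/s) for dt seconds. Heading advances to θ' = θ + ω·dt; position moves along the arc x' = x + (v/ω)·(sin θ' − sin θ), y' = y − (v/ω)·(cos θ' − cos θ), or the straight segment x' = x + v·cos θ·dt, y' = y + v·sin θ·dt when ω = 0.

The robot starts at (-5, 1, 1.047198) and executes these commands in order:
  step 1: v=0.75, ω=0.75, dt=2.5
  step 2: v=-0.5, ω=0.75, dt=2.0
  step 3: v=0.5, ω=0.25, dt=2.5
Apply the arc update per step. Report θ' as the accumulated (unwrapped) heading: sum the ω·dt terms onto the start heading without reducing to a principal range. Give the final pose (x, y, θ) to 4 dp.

(-4.8371, 1.7065, 5.0472)

step 1: θ'=2.9222 (R=1.0000) → pose (-5.6484, 2.4760, 2.9222)
step 2: θ'=4.4222 (R=-0.6667) → pose (-4.8645, 2.9360, 4.4222)
step 3: θ'=5.0472 (R=2.0000) → pose (-4.8371, 1.7065, 5.0472)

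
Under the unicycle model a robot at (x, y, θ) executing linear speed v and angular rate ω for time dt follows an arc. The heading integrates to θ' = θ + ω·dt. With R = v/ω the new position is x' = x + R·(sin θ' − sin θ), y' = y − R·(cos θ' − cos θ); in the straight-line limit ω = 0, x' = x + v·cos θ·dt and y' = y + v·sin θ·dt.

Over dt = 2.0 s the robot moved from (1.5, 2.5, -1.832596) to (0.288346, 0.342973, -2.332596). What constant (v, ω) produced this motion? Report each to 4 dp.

Δθ = -2.332596 − -1.832596 = -0.500000
ω = Δθ/dt = -0.500000/2.0 = -0.2500
R = −Δy/(cos θ' − cos θ) = -5.0000
v = R·ω = -5.0000·-0.2500 = 1.2500

v = 1.2500, ω = -0.2500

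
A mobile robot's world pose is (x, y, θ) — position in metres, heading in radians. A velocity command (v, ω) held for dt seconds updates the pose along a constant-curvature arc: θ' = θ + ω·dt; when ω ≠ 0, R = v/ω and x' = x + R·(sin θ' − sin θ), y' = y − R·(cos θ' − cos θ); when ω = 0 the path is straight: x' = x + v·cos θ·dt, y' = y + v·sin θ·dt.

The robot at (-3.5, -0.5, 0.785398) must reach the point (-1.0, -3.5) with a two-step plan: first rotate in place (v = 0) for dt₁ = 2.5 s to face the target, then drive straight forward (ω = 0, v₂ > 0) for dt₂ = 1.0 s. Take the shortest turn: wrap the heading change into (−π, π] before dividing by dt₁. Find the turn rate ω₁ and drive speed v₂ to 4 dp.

ω₁ = -0.6646, v₂ = 3.9051

heading to target = atan2(-3.5−-0.5, -1−-3.5) = -0.8761
Δθ = wrap(-0.8761 − 0.7854) = -1.6615; ω₁ = Δθ/dt₁ = -0.6646
distance = √((-1−-3.5)² + (-3.5−-0.5)²) = 3.9051; v₂ = distance/dt₂ = 3.9051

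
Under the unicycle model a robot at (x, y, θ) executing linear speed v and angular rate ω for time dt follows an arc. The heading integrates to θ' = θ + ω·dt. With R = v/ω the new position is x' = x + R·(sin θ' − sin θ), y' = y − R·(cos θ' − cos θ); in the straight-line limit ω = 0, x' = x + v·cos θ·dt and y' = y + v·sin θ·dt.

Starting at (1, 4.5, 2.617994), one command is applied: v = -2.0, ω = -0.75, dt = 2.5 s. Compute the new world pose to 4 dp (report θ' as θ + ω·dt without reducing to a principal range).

(1.4707, 0.2267, 0.7430)

θ' = 2.6180 + -0.75·2.5 = 0.7430
R = v/ω = -2.0/-0.75 = 2.6667
x' = 1 + 2.6667·(sin 0.7430 − sin 2.6180) = 1.4707
y' = 4.5 − 2.6667·(cos 0.7430 − cos 2.6180) = 0.2267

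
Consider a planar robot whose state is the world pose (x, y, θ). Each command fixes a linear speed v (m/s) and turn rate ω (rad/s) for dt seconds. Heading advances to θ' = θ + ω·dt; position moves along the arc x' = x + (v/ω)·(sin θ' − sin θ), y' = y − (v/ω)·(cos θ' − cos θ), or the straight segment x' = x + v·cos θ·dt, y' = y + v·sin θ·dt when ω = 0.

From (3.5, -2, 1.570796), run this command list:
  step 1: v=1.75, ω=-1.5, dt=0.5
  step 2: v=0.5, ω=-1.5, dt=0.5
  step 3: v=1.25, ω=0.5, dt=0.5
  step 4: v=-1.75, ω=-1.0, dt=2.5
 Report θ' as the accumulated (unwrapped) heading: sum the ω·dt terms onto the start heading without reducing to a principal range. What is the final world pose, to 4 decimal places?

step 1: θ'=0.8208 (R=-1.1667) → pose (3.8130, -1.2048, 0.8208)
step 2: θ'=0.0708 (R=-0.3333) → pose (4.0333, -1.0995, 0.0708)
step 3: θ'=0.3208 (R=2.5000) → pose (4.6448, -0.9782, 0.3208)
step 4: θ'=-2.1792 (R=1.7500) → pose (2.6570, 1.6828, -2.1792)

(2.6570, 1.6828, -2.1792)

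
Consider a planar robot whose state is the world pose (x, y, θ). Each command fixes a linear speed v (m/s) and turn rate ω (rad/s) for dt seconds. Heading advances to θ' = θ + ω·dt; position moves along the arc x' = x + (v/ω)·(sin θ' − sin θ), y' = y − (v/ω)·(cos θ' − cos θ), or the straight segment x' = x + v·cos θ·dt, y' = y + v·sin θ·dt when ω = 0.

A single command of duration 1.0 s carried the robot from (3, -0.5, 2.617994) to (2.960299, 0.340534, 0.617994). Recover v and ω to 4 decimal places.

v = 1.0000, ω = -2.0000

Δθ = 0.617994 − 2.617994 = -2.000000
ω = Δθ/dt = -2.000000/1.0 = -2.0000
R = −Δy/(cos θ' − cos θ) = -0.5000
v = R·ω = -0.5000·-2.0000 = 1.0000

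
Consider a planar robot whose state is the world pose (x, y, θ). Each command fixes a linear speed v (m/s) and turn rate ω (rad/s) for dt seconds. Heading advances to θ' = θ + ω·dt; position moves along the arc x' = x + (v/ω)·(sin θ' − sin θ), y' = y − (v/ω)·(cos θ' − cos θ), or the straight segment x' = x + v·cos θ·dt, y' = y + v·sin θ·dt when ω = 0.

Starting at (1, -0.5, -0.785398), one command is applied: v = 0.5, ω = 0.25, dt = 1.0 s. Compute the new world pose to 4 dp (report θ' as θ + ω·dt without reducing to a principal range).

(1.3938, -0.8059, -0.5354)

θ' = -0.7854 + 0.25·1.0 = -0.5354
R = v/ω = 0.5/0.25 = 2.0000
x' = 1 + 2.0000·(sin -0.5354 − sin -0.7854) = 1.3938
y' = -0.5 − 2.0000·(cos -0.5354 − cos -0.7854) = -0.8059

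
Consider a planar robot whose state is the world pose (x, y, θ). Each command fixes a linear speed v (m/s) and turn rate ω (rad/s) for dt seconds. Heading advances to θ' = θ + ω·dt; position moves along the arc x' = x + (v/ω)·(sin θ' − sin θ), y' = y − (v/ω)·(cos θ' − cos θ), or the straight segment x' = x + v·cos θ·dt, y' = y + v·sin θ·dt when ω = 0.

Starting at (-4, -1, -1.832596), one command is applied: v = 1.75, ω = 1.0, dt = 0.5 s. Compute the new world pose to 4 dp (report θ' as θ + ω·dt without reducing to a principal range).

(-4.0102, -1.8659, -1.3326)

θ' = -1.8326 + 1.0·0.5 = -1.3326
R = v/ω = 1.75/1.0 = 1.7500
x' = -4 + 1.7500·(sin -1.3326 − sin -1.8326) = -4.0102
y' = -1 − 1.7500·(cos -1.3326 − cos -1.8326) = -1.8659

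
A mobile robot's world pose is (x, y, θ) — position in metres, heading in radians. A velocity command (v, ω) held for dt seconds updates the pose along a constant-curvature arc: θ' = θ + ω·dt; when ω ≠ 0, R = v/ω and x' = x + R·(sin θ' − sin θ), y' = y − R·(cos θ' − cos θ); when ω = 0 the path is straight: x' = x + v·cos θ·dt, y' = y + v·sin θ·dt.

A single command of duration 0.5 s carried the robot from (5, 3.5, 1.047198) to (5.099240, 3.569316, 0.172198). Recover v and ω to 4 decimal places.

v = 0.2500, ω = -1.7500

Δθ = 0.172198 − 1.047198 = -0.875000
ω = Δθ/dt = -0.875000/0.5 = -1.7500
R = Δx/(sin θ' − sin θ) = -0.1429
v = R·ω = -0.1429·-1.7500 = 0.2500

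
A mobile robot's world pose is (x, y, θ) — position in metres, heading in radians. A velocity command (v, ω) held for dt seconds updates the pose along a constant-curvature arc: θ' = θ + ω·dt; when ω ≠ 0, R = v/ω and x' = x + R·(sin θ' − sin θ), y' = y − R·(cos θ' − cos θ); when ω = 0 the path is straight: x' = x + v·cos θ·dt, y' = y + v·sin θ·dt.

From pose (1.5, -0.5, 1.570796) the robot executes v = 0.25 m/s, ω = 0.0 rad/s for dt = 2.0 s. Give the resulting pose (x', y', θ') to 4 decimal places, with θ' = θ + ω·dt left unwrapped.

θ' = 1.5708 + 0.0·2.0 = 1.5708
ω = 0 → straight: x' = 1.5 + 0.25·cos(1.5708)·2.0 = 1.5000
y' = -0.5 + 0.25·sin(1.5708)·2.0 = 0.0000

(1.5000, 0.0000, 1.5708)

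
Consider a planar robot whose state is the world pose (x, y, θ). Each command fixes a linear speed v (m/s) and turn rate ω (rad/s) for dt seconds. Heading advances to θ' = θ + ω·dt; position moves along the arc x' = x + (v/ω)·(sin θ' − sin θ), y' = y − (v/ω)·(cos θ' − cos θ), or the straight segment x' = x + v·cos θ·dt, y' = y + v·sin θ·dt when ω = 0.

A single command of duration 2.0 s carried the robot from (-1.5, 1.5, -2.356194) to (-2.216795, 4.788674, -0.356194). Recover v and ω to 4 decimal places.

v = -2.0000, ω = 1.0000

Δθ = -0.356194 − -2.356194 = 2.000000
ω = Δθ/dt = 2.000000/2.0 = 1.0000
R = −Δy/(cos θ' − cos θ) = -2.0000
v = R·ω = -2.0000·1.0000 = -2.0000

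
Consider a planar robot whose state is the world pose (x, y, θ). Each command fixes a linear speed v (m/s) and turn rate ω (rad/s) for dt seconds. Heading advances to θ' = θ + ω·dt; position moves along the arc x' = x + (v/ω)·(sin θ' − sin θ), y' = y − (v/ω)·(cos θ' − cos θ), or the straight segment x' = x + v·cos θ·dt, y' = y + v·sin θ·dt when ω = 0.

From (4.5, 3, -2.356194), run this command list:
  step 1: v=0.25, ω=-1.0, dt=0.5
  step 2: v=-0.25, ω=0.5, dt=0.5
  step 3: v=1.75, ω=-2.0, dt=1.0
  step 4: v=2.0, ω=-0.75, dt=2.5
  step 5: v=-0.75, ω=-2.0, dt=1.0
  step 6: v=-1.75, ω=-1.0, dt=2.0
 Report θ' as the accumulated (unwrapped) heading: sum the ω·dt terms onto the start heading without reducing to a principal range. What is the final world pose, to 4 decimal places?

step 1: θ'=-2.8562 (R=-0.2500) → pose (4.3936, 2.9369, -2.8562)
step 2: θ'=-2.6062 (R=-0.5000) → pose (4.5079, 2.9866, -2.6062)
step 3: θ'=-4.6062 (R=-0.8750) → pose (3.1914, 3.6464, -4.6062)
step 4: θ'=-6.4812 (R=-2.6667) → pose (6.3677, 6.5437, -6.4812)
step 5: θ'=-8.4812 (R=0.3750) → pose (6.1378, 7.1314, -8.4812)
step 6: θ'=-10.4812 (R=1.7500) → pose (9.0783, 6.9653, -10.4812)

(9.0783, 6.9653, -10.4812)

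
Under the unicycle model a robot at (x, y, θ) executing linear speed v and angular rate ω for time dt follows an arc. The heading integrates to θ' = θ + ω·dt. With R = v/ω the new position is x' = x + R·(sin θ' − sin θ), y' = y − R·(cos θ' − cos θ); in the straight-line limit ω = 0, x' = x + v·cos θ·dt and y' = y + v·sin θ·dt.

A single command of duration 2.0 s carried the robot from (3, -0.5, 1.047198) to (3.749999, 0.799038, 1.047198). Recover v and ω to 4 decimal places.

v = 0.7500, ω = 0.0000

Δθ = 1.047198 − 1.047198 = 0.000000
ω = Δθ/dt = 0.000000/2.0 = 0.0000
ω = 0 → v = (Δx·cos θ + Δy·sin θ)/dt = 0.7500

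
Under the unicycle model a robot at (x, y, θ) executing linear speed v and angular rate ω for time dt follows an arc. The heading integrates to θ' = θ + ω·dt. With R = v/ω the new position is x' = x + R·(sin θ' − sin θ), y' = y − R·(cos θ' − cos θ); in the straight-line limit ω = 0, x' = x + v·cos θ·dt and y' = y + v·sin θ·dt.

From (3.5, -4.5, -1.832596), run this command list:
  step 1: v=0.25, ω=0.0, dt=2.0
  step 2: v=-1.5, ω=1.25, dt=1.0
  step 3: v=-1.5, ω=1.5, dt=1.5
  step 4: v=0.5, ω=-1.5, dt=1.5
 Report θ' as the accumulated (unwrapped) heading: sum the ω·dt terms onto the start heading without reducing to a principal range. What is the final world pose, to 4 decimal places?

step 1: θ'=-1.8326 (straight) → pose (3.3706, -4.9830, -1.8326)
step 2: θ'=-0.5826 (R=-1.2000) → pose (2.8717, -3.6703, -0.5826)
step 3: θ'=1.6674 (R=-1.0000) → pose (1.3262, -4.6018, 1.6674)
step 4: θ'=-0.5826 (R=-0.3333) → pose (1.8414, -4.2913, -0.5826)

(1.8414, -4.2913, -0.5826)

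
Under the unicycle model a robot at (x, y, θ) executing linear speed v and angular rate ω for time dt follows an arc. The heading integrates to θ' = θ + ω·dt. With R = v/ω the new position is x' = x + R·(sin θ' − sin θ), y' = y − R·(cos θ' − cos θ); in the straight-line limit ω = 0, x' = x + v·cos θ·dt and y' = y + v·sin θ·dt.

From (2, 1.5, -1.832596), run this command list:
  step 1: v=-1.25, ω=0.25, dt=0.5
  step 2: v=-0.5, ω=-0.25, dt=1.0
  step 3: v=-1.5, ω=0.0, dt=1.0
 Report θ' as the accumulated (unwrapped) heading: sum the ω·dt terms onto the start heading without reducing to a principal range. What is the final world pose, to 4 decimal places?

step 1: θ'=-1.7076 (R=-5.0000) → pose (2.1237, 2.1122, -1.7076)
step 2: θ'=-1.9576 (R=2.0000) → pose (2.2527, 2.5939, -1.9576)
step 3: θ'=-1.9576 (straight) → pose (2.8186, 3.9831, -1.9576)

(2.8186, 3.9831, -1.9576)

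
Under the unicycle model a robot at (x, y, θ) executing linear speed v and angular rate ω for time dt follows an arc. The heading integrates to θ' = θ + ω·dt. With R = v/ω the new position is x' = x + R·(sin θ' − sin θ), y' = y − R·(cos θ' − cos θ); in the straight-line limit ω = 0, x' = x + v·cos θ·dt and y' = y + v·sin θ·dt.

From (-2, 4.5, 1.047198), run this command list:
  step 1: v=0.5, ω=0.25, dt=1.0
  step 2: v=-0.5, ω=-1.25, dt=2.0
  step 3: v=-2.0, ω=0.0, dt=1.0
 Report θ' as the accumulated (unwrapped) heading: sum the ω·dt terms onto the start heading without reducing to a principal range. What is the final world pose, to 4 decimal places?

(-3.2843, 6.7899, -1.2028)

step 1: θ'=1.2972 (R=2.0000) → pose (-1.8064, 4.9596, 1.2972)
step 2: θ'=-1.2028 (R=0.4000) → pose (-2.5648, 4.9238, -1.2028)
step 3: θ'=-1.2028 (straight) → pose (-3.2843, 6.7899, -1.2028)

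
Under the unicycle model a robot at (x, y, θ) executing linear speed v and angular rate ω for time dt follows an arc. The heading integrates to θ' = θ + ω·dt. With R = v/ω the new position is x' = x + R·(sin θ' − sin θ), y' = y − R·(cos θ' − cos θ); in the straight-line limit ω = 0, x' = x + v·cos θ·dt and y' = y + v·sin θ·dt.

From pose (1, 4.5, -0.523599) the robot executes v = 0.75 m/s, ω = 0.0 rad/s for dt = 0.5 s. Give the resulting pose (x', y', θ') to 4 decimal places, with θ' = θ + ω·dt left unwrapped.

θ' = -0.5236 + 0.0·0.5 = -0.5236
ω = 0 → straight: x' = 1 + 0.75·cos(-0.5236)·0.5 = 1.3248
y' = 4.5 + 0.75·sin(-0.5236)·0.5 = 4.3125

(1.3248, 4.3125, -0.5236)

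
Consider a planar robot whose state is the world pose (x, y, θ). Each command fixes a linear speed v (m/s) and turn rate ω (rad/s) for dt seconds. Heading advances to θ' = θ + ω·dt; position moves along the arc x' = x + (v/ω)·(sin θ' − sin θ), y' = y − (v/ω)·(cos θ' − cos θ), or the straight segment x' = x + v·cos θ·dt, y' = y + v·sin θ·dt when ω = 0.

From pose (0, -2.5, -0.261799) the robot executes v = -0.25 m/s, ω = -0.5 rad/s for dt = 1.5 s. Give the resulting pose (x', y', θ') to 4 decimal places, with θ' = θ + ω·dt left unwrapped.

(-0.2945, -2.2822, -1.0118)

θ' = -0.2618 + -0.5·1.5 = -1.0118
R = v/ω = -0.25/-0.5 = 0.5000
x' = 0 + 0.5000·(sin -1.0118 − sin -0.2618) = -0.2945
y' = -2.5 − 0.5000·(cos -1.0118 − cos -0.2618) = -2.2822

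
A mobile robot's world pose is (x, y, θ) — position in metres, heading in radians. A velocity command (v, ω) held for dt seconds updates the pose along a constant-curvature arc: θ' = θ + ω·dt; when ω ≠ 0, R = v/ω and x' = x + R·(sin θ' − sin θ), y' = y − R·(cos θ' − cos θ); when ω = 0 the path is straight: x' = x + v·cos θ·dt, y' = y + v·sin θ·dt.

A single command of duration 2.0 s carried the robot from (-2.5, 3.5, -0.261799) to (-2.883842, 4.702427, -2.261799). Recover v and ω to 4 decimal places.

Δθ = -2.261799 − -0.261799 = -2.000000
ω = Δθ/dt = -2.000000/2.0 = -1.0000
R = −Δy/(cos θ' − cos θ) = 0.7500
v = R·ω = 0.7500·-1.0000 = -0.7500

v = -0.7500, ω = -1.0000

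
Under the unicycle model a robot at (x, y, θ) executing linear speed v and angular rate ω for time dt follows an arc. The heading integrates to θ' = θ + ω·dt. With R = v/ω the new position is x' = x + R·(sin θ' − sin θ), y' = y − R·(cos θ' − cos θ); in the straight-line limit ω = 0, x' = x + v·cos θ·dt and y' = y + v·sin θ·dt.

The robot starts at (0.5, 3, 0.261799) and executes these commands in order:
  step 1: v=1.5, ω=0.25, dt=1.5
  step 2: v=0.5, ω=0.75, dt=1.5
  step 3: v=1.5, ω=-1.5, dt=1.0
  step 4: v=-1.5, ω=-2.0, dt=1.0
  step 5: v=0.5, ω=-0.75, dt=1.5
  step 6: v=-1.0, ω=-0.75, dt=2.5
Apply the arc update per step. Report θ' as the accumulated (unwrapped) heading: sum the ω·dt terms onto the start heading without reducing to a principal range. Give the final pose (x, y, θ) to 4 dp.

step 1: θ'=0.6368 (R=6.0000) → pose (2.5148, 3.9715, 0.6368)
step 2: θ'=1.7618 (R=0.6667) → pose (2.7730, 4.6341, 1.7618)
step 3: θ'=0.2618 (R=-1.0000) → pose (3.4960, 5.7899, 0.2618)
step 4: θ'=-1.7382 (R=0.7500) → pose (2.5623, 6.6393, -1.7382)
step 5: θ'=-2.8632 (R=-0.6667) → pose (2.0882, 6.1094, -2.8632)
step 6: θ'=-4.7382 (R=1.3333) → pose (3.7875, 4.7930, -4.7382)

(3.7875, 4.7930, -4.7382)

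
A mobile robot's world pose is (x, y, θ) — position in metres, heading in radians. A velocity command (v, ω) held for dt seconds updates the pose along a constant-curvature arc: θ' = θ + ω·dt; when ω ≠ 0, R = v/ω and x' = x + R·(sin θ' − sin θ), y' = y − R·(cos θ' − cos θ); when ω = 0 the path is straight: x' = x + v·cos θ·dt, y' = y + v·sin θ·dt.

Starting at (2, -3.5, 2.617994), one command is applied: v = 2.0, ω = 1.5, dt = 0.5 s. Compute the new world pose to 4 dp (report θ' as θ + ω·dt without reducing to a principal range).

θ' = 2.6180 + 1.5·0.5 = 3.3680
R = v/ω = 2.0/1.5 = 1.3333
x' = 2 + 1.3333·(sin 3.3680 − sin 2.6180) = 1.0340
y' = -3.5 − 1.3333·(cos 3.3680 − cos 2.6180) = -3.3554

(1.0340, -3.3554, 3.3680)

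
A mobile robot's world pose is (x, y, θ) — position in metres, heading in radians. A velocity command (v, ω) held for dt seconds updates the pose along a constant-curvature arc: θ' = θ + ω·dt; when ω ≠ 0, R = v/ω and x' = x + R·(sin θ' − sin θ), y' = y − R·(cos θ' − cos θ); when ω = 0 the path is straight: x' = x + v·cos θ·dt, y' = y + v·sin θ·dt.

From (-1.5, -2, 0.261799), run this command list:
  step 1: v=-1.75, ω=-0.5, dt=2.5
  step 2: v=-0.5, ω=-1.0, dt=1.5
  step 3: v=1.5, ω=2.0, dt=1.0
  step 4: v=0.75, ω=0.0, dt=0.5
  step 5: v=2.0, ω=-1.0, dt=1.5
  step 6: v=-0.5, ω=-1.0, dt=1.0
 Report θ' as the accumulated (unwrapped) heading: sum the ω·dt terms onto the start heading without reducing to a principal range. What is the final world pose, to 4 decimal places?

step 1: θ'=-0.9882 (R=3.5000) → pose (-5.3285, -0.5449, -0.9882)
step 2: θ'=-2.4882 (R=0.5000) → pose (-5.2149, 0.1272, -2.4882)
step 3: θ'=-0.4882 (R=0.7500) → pose (-5.1108, -1.1307, -0.4882)
step 4: θ'=-0.4882 (straight) → pose (-4.7796, -1.3066, -0.4882)
step 5: θ'=-1.9882 (R=-2.0000) → pose (-3.8894, -3.8838, -1.9882)
step 6: θ'=-2.9882 (R=0.5000) → pose (-3.5087, -3.5923, -2.9882)

(-3.5087, -3.5923, -2.9882)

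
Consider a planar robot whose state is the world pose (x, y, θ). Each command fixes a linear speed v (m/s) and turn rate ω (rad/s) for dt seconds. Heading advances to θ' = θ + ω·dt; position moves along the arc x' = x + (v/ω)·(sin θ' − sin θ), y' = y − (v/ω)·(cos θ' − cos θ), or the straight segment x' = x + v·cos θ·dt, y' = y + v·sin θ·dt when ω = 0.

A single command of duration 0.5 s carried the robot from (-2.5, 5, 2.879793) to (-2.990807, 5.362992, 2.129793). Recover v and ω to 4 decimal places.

Δθ = 2.129793 − 2.879793 = -0.750000
ω = Δθ/dt = -0.750000/0.5 = -1.5000
R = Δx/(sin θ' − sin θ) = -0.8333
v = R·ω = -0.8333·-1.5000 = 1.2500

v = 1.2500, ω = -1.5000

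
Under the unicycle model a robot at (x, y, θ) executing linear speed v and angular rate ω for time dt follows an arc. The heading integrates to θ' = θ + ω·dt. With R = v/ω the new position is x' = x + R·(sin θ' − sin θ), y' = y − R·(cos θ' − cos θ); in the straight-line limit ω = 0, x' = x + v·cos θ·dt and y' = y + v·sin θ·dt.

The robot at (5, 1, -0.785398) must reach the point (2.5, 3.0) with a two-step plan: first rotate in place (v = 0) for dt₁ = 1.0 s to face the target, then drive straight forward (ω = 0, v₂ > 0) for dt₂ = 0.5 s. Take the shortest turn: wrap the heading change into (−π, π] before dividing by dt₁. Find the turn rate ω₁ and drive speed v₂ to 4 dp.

heading to target = atan2(3−1, 2.5−5) = 2.4669
Δθ = wrap(2.4669 − -0.7854) = -3.0309; ω₁ = Δθ/dt₁ = -3.0309
distance = √((2.5−5)² + (3−1)²) = 3.2016; v₂ = distance/dt₂ = 6.4031

ω₁ = -3.0309, v₂ = 6.4031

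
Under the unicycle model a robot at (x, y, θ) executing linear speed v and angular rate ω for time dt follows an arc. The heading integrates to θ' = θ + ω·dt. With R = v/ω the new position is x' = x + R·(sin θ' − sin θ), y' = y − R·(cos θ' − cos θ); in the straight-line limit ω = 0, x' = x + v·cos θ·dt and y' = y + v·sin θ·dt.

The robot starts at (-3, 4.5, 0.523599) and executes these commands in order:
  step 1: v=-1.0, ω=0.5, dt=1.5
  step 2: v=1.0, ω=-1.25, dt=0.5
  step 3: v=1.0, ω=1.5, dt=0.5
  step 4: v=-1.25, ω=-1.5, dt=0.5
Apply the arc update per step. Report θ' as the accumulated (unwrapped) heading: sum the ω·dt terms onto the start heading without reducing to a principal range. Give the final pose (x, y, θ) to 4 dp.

(-3.6942, 3.6526, 0.6486)

step 1: θ'=1.2736 (R=-2.0000) → pose (-3.9123, 3.3536, 1.2736)
step 2: θ'=0.6486 (R=-0.8000) → pose (-3.6306, 3.7569, 0.6486)
step 3: θ'=1.3986 (R=0.6667) → pose (-3.3766, 4.1740, 1.3986)
step 4: θ'=0.6486 (R=0.8333) → pose (-3.6942, 3.6526, 0.6486)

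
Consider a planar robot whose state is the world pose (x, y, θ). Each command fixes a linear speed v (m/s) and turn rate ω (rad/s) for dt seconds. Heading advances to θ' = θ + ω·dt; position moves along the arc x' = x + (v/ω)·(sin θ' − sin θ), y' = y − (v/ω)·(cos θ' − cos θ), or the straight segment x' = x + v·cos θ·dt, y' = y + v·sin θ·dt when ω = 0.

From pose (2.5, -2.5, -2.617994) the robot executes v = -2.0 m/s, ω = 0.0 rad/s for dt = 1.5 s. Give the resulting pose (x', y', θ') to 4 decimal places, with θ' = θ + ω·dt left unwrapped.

θ' = -2.6180 + 0.0·1.5 = -2.6180
ω = 0 → straight: x' = 2.5 + -2.0·cos(-2.6180)·1.5 = 5.0981
y' = -2.5 + -2.0·sin(-2.6180)·1.5 = -1.0000

(5.0981, -1.0000, -2.6180)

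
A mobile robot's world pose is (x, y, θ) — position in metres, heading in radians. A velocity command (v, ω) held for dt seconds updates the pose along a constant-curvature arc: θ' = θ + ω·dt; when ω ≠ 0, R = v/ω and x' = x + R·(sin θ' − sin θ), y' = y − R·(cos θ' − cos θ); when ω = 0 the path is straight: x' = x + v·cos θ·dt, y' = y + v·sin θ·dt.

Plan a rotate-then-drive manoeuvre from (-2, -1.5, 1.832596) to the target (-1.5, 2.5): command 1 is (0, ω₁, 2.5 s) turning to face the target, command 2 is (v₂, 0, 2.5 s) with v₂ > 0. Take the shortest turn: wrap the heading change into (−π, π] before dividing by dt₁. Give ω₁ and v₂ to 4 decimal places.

ω₁ = -0.1545, v₂ = 1.6125

heading to target = atan2(2.5−-1.5, -1.5−-2) = 1.4464
Δθ = wrap(1.4464 − 1.8326) = -0.3862; ω₁ = Δθ/dt₁ = -0.1545
distance = √((-1.5−-2)² + (2.5−-1.5)²) = 4.0311; v₂ = distance/dt₂ = 1.6125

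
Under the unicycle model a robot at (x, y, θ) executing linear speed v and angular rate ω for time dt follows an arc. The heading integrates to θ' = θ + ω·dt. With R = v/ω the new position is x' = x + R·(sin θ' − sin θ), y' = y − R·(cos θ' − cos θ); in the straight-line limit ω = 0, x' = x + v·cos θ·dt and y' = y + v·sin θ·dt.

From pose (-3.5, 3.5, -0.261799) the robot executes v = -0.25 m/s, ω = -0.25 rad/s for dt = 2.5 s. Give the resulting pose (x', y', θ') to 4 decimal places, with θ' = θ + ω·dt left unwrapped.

θ' = -0.2618 + -0.25·2.5 = -0.8868
R = v/ω = -0.25/-0.25 = 1.0000
x' = -3.5 + 1.0000·(sin -0.8868 − sin -0.2618) = -4.0162
y' = 3.5 − 1.0000·(cos -0.8868 − cos -0.2618) = 3.8340

(-4.0162, 3.8340, -0.8868)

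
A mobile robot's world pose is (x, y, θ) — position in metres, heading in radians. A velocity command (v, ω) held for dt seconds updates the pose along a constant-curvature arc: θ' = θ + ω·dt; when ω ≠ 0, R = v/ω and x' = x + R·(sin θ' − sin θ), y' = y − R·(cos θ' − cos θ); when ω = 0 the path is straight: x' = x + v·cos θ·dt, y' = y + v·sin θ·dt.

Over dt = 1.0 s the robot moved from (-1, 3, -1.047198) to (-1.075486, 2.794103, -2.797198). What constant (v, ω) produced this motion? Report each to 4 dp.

Δθ = -2.797198 − -1.047198 = -1.750000
ω = Δθ/dt = -1.750000/1.0 = -1.7500
R = −Δy/(cos θ' − cos θ) = -0.1429
v = R·ω = -0.1429·-1.7500 = 0.2500

v = 0.2500, ω = -1.7500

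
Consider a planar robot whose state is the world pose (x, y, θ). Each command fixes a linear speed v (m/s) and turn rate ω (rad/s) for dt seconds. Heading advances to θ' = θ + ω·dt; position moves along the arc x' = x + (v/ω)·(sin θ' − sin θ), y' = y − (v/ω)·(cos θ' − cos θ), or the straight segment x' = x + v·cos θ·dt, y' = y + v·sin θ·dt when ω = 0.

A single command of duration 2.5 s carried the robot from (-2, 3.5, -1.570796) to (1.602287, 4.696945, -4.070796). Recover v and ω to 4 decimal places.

Δθ = -4.070796 − -1.570796 = -2.500000
ω = Δθ/dt = -2.500000/2.5 = -1.0000
R = Δx/(sin θ' − sin θ) = 2.0000
v = R·ω = 2.0000·-1.0000 = -2.0000

v = -2.0000, ω = -1.0000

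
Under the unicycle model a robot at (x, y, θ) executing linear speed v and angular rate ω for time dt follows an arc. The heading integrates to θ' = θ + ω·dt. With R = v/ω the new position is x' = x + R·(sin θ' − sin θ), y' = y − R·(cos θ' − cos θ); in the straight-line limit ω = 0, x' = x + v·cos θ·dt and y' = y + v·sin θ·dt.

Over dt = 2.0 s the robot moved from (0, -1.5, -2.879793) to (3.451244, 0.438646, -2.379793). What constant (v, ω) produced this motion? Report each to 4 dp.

Δθ = -2.379793 − -2.879793 = 0.500000
ω = Δθ/dt = 0.500000/2.0 = 0.2500
R = Δx/(sin θ' − sin θ) = -8.0000
v = R·ω = -8.0000·0.2500 = -2.0000

v = -2.0000, ω = 0.2500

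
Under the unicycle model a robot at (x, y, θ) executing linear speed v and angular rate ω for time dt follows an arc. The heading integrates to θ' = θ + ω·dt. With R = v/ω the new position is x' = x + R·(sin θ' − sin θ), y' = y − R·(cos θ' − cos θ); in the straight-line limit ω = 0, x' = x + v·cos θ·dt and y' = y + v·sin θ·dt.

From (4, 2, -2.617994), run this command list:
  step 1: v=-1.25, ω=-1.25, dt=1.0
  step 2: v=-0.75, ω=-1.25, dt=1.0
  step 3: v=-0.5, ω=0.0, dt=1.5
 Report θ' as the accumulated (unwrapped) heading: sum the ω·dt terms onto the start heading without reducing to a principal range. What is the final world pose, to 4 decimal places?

step 1: θ'=-3.8680 (R=1.0000) → pose (5.1642, 1.8815, -3.8680)
step 2: θ'=-5.1180 (R=0.6000) → pose (5.3170, 1.1963, -5.1180)
step 3: θ'=-5.1180 (straight) → pose (5.0211, 0.5071, -5.1180)

(5.0211, 0.5071, -5.1180)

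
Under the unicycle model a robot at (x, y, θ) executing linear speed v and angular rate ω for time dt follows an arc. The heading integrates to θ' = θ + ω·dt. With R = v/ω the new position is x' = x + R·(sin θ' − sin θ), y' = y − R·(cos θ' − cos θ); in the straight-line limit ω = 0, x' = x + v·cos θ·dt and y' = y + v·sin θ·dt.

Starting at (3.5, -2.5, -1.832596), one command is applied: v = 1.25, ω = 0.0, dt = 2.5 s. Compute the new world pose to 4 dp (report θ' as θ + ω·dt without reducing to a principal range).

(2.6912, -5.5185, -1.8326)

θ' = -1.8326 + 0.0·2.5 = -1.8326
ω = 0 → straight: x' = 3.5 + 1.25·cos(-1.8326)·2.5 = 2.6912
y' = -2.5 + 1.25·sin(-1.8326)·2.5 = -5.5185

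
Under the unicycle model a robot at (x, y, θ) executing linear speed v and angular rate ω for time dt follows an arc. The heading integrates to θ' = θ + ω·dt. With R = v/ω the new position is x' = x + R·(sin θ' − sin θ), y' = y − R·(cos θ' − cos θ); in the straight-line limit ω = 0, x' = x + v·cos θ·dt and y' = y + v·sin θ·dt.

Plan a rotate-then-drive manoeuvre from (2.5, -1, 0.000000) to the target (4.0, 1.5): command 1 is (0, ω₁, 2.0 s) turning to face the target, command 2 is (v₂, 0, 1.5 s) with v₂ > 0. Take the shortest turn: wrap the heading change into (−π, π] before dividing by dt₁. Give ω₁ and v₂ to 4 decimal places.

ω₁ = 0.5152, v₂ = 1.9437

heading to target = atan2(1.5−-1, 4−2.5) = 1.0304
Δθ = wrap(1.0304 − 0.0000) = 1.0304; ω₁ = Δθ/dt₁ = 0.5152
distance = √((4−2.5)² + (1.5−-1)²) = 2.9155; v₂ = distance/dt₂ = 1.9437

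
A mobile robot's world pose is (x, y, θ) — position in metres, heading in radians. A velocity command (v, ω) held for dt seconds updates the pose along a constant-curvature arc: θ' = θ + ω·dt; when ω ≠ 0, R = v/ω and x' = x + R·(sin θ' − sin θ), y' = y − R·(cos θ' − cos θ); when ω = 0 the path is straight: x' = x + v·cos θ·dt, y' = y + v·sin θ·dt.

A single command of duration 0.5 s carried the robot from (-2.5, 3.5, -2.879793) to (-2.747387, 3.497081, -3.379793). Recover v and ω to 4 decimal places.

v = 0.5000, ω = -1.0000

Δθ = -3.379793 − -2.879793 = -0.500000
ω = Δθ/dt = -0.500000/0.5 = -1.0000
R = Δx/(sin θ' − sin θ) = -0.5000
v = R·ω = -0.5000·-1.0000 = 0.5000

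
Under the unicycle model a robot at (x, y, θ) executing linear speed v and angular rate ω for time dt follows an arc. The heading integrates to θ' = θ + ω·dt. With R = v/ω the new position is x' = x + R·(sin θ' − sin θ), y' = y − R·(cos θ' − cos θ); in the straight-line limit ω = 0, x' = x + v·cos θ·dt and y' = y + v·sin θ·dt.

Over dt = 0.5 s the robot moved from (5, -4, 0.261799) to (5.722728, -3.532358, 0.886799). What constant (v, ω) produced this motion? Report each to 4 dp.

Δθ = 0.886799 − 0.261799 = 0.625000
ω = Δθ/dt = 0.625000/0.5 = 1.2500
R = Δx/(sin θ' − sin θ) = 1.4000
v = R·ω = 1.4000·1.2500 = 1.7500

v = 1.7500, ω = 1.2500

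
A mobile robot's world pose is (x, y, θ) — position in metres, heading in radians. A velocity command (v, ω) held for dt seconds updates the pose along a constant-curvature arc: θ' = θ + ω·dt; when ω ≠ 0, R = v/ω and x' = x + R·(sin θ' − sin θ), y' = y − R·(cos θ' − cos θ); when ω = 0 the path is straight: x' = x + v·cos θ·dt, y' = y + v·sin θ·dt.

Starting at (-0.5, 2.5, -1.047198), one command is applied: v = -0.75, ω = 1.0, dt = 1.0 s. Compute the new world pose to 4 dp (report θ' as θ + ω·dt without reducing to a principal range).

(-1.1141, 2.8742, -0.0472)

θ' = -1.0472 + 1.0·1.0 = -0.0472
R = v/ω = -0.75/1.0 = -0.7500
x' = -0.5 + -0.7500·(sin -0.0472 − sin -1.0472) = -1.1141
y' = 2.5 − -0.7500·(cos -0.0472 − cos -1.0472) = 2.8742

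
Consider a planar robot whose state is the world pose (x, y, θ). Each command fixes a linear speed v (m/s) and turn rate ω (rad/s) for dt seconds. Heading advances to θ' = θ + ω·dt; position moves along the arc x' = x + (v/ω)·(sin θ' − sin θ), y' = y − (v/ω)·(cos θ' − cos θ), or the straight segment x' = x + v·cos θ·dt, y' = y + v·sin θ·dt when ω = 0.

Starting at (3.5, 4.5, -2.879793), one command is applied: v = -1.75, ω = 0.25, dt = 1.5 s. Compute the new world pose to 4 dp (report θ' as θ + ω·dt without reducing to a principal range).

(5.8506, 5.6335, -2.5048)

θ' = -2.8798 + 0.25·1.5 = -2.5048
R = v/ω = -1.75/0.25 = -7.0000
x' = 3.5 + -7.0000·(sin -2.5048 − sin -2.8798) = 5.8506
y' = 4.5 − -7.0000·(cos -2.5048 − cos -2.8798) = 5.6335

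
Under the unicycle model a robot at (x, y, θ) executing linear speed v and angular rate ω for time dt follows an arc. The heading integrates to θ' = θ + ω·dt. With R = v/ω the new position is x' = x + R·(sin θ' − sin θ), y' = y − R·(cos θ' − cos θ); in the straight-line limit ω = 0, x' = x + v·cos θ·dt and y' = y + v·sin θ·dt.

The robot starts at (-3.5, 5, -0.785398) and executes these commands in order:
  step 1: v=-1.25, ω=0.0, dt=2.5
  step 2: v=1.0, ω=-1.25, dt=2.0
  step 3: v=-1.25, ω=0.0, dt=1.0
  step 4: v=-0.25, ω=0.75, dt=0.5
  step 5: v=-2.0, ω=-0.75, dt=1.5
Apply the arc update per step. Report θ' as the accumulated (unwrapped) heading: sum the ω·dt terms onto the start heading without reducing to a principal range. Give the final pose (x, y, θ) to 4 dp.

(-2.3392, 4.7534, -4.0354)

step 1: θ'=-0.7854 (straight) → pose (-5.7097, 7.2097, -0.7854)
step 2: θ'=-3.2854 (R=-0.8000) → pose (-6.3900, 5.8523, -3.2854)
step 3: θ'=-3.2854 (straight) → pose (-5.1529, 5.6731, -3.2854)
step 4: θ'=-2.9104 (R=-0.3333) → pose (-5.0288, 5.6786, -2.9104)
step 5: θ'=-4.0354 (R=2.6667) → pose (-2.3392, 4.7534, -4.0354)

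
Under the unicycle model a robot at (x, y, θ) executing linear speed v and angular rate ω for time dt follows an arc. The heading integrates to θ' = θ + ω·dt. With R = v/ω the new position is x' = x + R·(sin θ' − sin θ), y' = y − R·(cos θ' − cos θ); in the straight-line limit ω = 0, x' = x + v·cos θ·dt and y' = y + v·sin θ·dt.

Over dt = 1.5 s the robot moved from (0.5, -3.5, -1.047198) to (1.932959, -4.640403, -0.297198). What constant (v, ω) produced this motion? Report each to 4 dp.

v = 1.2500, ω = 0.5000

Δθ = -0.297198 − -1.047198 = 0.750000
ω = Δθ/dt = 0.750000/1.5 = 0.5000
R = Δx/(sin θ' − sin θ) = 2.5000
v = R·ω = 2.5000·0.5000 = 1.2500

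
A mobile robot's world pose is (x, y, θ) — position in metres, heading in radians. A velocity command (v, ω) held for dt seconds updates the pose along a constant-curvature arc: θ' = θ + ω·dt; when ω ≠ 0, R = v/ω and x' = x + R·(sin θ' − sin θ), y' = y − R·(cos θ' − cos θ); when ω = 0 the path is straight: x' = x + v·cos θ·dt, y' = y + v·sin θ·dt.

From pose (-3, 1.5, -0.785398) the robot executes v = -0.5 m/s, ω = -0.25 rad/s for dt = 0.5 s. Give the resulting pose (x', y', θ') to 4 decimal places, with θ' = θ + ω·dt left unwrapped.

θ' = -0.7854 + -0.25·0.5 = -0.9104
R = v/ω = -0.5/-0.25 = 2.0000
x' = -3 + 2.0000·(sin -0.9104 − sin -0.7854) = -3.1653
y' = 1.5 − 2.0000·(cos -0.9104 − cos -0.7854) = 1.6874

(-3.1653, 1.6874, -0.9104)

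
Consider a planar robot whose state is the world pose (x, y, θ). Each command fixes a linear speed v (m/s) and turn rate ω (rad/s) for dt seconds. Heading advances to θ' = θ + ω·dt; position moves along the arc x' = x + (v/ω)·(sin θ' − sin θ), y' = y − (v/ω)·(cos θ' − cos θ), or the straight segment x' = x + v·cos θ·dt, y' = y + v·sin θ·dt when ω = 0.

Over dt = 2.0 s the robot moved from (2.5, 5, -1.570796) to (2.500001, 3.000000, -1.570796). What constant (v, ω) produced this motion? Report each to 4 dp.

Δθ = -1.570796 − -1.570796 = 0.000000
ω = Δθ/dt = 0.000000/2.0 = 0.0000
ω = 0 → v = (Δx·cos θ + Δy·sin θ)/dt = 1.0000

v = 1.0000, ω = 0.0000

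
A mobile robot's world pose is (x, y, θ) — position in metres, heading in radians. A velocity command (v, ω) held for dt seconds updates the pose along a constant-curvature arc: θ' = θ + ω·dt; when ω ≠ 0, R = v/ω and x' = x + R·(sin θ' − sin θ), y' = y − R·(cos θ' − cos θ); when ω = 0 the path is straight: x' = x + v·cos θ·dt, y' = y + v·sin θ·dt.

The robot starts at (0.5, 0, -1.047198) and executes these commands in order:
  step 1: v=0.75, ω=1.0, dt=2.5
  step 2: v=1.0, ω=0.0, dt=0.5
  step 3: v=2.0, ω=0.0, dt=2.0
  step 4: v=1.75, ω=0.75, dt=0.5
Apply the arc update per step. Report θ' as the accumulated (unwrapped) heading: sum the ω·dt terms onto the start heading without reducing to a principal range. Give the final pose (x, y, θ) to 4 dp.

(2.3636, 5.6232, 1.8278)

step 1: θ'=1.4528 (R=0.7500) → pose (1.8943, 0.2867, 1.4528)
step 2: θ'=1.4528 (straight) → pose (1.9532, 0.7832, 1.4528)
step 3: θ'=1.4528 (straight) → pose (2.4240, 4.7554, 1.4528)
step 4: θ'=1.8278 (R=2.3333) → pose (2.3636, 5.6232, 1.8278)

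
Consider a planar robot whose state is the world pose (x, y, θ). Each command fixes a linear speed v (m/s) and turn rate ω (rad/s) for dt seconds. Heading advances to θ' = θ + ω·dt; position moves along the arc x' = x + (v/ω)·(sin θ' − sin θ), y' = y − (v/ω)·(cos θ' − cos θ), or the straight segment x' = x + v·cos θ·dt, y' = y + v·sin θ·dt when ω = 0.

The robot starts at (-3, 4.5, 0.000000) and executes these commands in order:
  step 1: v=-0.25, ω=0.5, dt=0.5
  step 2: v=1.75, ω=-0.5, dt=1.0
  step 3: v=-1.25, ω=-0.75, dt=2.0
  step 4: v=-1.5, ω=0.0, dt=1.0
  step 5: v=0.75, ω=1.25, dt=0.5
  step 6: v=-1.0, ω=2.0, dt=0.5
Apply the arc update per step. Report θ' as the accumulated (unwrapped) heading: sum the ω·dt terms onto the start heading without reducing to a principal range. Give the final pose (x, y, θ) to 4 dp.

step 1: θ'=0.2500 (R=-0.5000) → pose (-3.1237, 4.4845, 0.2500)
step 2: θ'=-0.2500 (R=-3.5000) → pose (-1.3919, 4.4845, -0.2500)
step 3: θ'=-1.7500 (R=1.6667) → pose (-2.6195, 6.3964, -1.7500)
step 4: θ'=-1.7500 (straight) → pose (-2.3521, 7.8724, -1.7500)
step 5: θ'=-1.1250 (R=0.6000) → pose (-2.3031, 7.5067, -1.1250)
step 6: θ'=-0.1250 (R=-0.5000) → pose (-2.6919, 7.7872, -0.1250)

(-2.6919, 7.7872, -0.1250)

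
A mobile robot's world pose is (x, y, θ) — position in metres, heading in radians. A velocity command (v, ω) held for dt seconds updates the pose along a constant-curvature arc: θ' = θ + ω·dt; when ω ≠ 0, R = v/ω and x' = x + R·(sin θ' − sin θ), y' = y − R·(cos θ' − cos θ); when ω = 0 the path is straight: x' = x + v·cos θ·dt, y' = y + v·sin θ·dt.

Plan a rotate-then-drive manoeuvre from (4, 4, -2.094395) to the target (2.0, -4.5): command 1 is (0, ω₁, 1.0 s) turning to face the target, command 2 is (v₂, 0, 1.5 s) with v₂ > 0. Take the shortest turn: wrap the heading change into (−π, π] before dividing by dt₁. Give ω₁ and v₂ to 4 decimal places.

heading to target = atan2(-4.5−4, 2−4) = -1.8019
Δθ = wrap(-1.8019 − -2.0944) = 0.2925; ω₁ = Δθ/dt₁ = 0.2925
distance = √((2−4)² + (-4.5−4)²) = 8.7321; v₂ = distance/dt₂ = 5.8214

ω₁ = 0.2925, v₂ = 5.8214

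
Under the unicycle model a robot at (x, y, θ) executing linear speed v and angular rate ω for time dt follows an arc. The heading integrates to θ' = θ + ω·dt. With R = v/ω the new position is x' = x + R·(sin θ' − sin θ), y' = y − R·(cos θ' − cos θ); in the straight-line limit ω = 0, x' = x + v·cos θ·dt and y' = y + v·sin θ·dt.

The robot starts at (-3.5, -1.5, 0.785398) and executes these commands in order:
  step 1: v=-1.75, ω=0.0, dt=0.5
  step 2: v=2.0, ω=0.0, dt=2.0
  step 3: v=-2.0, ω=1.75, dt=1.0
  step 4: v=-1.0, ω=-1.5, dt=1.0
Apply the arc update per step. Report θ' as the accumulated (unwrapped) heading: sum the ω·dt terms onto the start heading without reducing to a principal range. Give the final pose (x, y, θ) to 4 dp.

(-0.9398, -1.9256, 1.0354)

step 1: θ'=0.7854 (straight) → pose (-4.1187, -2.1187, 0.7854)
step 2: θ'=0.7854 (straight) → pose (-1.2903, 0.7097, 0.7854)
step 3: θ'=2.5354 (R=-1.1429) → pose (-1.1333, -1.0376, 2.5354)
step 4: θ'=1.0354 (R=0.6667) → pose (-0.9398, -1.9256, 1.0354)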